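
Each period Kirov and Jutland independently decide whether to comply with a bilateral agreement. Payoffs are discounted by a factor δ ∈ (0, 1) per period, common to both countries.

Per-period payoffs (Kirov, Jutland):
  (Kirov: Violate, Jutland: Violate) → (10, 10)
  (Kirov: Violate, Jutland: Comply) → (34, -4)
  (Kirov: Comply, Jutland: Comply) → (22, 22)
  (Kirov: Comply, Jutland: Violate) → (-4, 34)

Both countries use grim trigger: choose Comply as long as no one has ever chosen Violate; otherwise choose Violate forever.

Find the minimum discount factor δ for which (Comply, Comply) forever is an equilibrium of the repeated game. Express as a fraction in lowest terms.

1/2

One-period gain from deviating is 34 − 22 = 12. The loss is 22 − 10 = 12 in every subsequent period, with present value 12·δ/(1−δ).
Deviation is unprofitable when 12·δ/(1−δ) ≥ 12, i.e. δ/(1−δ) ≥ 1.
Equivalently δ ≥ 12/(12+12) = 1/2.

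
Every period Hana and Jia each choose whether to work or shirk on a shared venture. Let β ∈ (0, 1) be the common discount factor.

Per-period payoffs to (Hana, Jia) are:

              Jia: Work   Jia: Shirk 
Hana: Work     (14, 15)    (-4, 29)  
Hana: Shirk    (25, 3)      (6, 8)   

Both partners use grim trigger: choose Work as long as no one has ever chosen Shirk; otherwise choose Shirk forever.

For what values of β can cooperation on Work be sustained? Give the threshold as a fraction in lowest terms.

2/3

Hana: cooperation gives 14 each period; deviation gives 25 once then 6 forever.
  14/(1−β) ≥ 25 + 6β/(1−β) ⇒ β ≥ 11/19.
Jia: cooperation gives 15 each period; deviation gives 29 once then 8 forever.
  β ≥ 14/21 = 2/3.
Both must hold, so the binding constraint is Jia's: β ≥ 2/3.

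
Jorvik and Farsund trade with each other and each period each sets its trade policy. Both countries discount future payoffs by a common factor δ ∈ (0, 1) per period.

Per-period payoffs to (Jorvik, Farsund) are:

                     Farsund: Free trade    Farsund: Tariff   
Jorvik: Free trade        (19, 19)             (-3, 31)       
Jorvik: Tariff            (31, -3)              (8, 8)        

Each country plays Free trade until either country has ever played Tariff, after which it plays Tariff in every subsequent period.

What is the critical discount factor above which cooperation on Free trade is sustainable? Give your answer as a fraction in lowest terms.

Cooperation forever yields 19 each period: 19/(1−δ).
Deviating yields 31 once, then 8 forever: 31 + 8δ/(1−δ).
No profitable deviation requires 19/(1−δ) ≥ 31 + 8δ/(1−δ).
Multiplying by (1−δ): 19 ≥ 31(1−δ) + 8δ = 31 − 23δ.
So 23δ ≥ 12, i.e. δ ≥ 12/23.

12/23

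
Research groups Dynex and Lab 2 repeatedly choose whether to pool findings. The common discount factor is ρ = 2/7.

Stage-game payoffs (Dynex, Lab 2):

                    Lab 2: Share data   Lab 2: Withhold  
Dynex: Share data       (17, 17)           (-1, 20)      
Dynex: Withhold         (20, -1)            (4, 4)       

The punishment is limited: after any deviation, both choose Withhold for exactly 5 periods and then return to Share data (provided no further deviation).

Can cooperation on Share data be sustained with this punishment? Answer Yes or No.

IC: ρ+…+ρ^5 ≥ (20−17)/(17−4) = 3/13.
At ρ = 2/7: partial sum = 0.3992 ≥ 0.2308. Cooperation sustainable.

Yes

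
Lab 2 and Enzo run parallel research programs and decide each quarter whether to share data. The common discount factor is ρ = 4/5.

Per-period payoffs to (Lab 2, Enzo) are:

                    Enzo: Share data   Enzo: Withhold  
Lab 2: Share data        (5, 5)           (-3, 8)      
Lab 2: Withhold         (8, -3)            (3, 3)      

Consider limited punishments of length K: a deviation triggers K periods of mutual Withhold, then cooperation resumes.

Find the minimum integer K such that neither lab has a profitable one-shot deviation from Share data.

No profitable deviation requires (5−3)(ρ+…+ρ^K) ≥ 8−5, i.e. ρ+…+ρ^K ≥ 3/2 ≈ 1.5000.
With ρ = 4/5, the partial sums are K=1: 0.8000, K=2: 1.4400, K=3: 1.9520.
K = 3 is the first length at which the sum reaches 1.5000.

3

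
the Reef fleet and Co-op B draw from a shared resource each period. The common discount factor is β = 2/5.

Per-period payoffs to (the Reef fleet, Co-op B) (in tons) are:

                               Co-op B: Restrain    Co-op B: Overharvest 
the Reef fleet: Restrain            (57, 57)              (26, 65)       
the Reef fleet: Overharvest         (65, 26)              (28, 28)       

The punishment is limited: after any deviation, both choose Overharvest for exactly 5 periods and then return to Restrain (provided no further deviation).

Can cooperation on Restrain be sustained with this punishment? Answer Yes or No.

A one-shot deviation gives 65 now, then 28 for 5 periods, then back to 57.
Gain from deviating: (65−57) today; loss: (57−28) in each of the next 5 periods.
No-deviation condition: (57−28)(β+…+β^5) ≥ 65−57, i.e. β+…+β^5 ≥ 8/29.
At β = 2/5: β+…+β^5 = 0.6598 ≥ 0.2759.
So cooperation is sustainable.

Yes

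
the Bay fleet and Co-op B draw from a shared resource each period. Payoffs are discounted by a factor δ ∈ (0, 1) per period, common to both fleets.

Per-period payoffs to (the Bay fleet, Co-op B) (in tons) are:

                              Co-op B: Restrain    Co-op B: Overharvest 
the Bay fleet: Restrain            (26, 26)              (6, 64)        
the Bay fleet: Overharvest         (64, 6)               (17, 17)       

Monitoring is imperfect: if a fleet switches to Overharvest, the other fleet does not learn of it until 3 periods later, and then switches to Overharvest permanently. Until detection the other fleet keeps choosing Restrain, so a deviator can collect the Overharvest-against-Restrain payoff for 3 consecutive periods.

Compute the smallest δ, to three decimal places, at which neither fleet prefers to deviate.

0.932

A deviator earns 64 for 3 periods, then 17 forever; cooperating earns 26 forever. Multiplying the IC by (1−δ):
26 ≥ 64(1−δ^3) + 17δ^3, so 47·δ^3 ≥ 38 and δ^3 ≥ 38/47.
δ ≥ (38/47)^(1/3) ≈ 0.932.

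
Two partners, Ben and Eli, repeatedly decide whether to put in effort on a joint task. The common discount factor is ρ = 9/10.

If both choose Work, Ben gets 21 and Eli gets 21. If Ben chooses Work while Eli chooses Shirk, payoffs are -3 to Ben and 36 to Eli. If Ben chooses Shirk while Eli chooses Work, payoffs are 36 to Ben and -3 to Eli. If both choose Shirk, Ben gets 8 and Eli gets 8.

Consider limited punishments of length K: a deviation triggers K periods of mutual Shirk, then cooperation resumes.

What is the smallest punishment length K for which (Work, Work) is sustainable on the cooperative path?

IC: ρ(1−ρ^K)/(1−ρ) ≥ (36−21)/(21−8) = 15/13.
With ρ = 9/10: need 1 − ρ^K ≥ 15/13·(1−9/10)/(9/10), i.e. ρ^K ≤ 0.8718.
Since (9/10)^1 = 0.9000 and (9/10)^2 = 0.8100, the smallest such K is 2.

2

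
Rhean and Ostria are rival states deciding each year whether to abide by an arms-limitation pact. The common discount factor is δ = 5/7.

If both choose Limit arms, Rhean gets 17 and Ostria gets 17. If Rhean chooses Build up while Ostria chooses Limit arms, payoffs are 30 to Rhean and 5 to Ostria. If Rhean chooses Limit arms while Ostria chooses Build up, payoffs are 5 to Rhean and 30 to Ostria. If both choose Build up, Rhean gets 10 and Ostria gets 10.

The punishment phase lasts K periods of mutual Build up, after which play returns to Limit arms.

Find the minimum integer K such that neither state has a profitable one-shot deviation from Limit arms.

5

No profitable deviation requires (17−10)(δ+…+δ^K) ≥ 30−17, i.e. δ+…+δ^K ≥ 13/7 ≈ 1.8571.
With δ = 5/7, the partial sums are K=1: 0.7143, K=2: 1.2245, K=3: 1.5889, K=4: 1.8492, K=5: 2.0352.
K = 5 is the first length at which the sum reaches 1.8571.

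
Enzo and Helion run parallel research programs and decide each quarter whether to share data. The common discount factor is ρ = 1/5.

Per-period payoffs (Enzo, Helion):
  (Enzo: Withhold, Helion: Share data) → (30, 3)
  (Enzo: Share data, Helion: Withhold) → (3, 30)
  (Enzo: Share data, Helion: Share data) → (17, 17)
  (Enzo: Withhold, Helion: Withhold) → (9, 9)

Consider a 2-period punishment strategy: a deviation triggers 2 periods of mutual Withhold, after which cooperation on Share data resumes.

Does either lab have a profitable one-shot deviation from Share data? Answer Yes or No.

A one-shot deviation gives 30 now, then 9 for 2 periods, then back to 17.
Gain from deviating: (30−17) today; loss: (17−9) in each of the next 2 periods.
No-deviation condition: (17−9)(ρ+…+ρ^2) ≥ 30−17, i.e. ρ+…+ρ^2 ≥ 13/8.
At ρ = 1/5: ρ+…+ρ^2 = 0.2400 < 1.6250.
So cooperation is not sustainable.

Yes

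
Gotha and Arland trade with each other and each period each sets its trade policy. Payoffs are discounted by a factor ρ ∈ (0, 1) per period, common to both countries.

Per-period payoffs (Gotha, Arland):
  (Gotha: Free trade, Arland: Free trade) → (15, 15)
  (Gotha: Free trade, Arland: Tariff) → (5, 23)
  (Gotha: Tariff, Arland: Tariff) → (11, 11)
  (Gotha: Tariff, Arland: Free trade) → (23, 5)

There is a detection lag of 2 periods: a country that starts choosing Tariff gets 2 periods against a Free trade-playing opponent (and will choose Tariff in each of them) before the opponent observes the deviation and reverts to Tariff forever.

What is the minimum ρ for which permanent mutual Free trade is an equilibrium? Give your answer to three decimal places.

0.816

The best deviation is to choose Tariff for all 2 undetected periods, earning 23 each, then 11 forever once detected.
Deviation value: 23(1−ρ^2)/(1−ρ) + 11ρ^2/(1−ρ); cooperation value: 15/(1−ρ).
IC: 15 ≥ 23(1−ρ^2) + 11ρ^2 = 23 − 12ρ^2.
So ρ^2 ≥ 8/12 = 2/3, giving ρ ≥ (2/3)^(1/2) ≈ 0.816.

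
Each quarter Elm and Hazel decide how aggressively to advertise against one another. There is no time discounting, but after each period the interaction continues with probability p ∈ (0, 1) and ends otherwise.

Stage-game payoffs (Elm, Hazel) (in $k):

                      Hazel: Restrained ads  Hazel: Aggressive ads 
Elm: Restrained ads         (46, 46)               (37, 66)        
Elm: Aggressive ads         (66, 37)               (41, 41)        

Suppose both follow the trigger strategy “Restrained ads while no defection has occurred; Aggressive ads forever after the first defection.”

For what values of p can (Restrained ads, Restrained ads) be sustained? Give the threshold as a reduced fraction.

With no time discounting, the continuation probability p plays the role of the discount factor.
Grim-trigger IC: 46/(1−p) ≥ 66 + 41p/(1−p) ⇒ p ≥ (66−46)/(66−41) = 4/5.

4/5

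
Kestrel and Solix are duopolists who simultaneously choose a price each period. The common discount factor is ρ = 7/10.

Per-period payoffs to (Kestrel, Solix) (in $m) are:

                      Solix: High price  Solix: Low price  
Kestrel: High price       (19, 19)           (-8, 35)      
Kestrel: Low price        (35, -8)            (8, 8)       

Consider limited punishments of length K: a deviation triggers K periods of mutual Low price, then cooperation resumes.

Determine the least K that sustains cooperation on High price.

3

Need Σ_{k=1}^{K} ρ^k ≥ (35−19)/(19−8) = 1.4545 at ρ = 7/10.
At K = 2 the sum is 1.1900 < 1.4545; at K = 3 it is 1.5330 ≥ 1.4545.
So the minimum punishment length is K = 3.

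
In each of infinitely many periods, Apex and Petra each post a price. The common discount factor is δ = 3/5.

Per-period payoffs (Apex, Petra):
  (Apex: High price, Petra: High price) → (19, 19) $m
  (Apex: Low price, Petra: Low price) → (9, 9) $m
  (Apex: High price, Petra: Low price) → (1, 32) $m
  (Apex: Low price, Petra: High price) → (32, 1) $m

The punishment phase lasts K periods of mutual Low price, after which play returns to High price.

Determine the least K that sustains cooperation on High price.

Need Σ_{k=1}^{K} δ^k ≥ (32−19)/(19−9) = 1.3000 at δ = 3/5.
At K = 3 the sum is 1.1760 < 1.3000; at K = 4 it is 1.3056 ≥ 1.3000.
So the minimum punishment length is K = 4.

4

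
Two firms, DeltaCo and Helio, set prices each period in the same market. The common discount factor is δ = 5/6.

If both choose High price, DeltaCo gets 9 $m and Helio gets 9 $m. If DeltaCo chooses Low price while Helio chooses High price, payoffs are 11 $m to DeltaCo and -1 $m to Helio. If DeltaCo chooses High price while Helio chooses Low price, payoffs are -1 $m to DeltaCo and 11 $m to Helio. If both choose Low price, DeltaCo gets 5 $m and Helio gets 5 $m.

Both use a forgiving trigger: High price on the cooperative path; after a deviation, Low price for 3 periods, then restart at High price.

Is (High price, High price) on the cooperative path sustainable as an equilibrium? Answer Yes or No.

Yes

IC: δ+…+δ^3 ≥ (11−9)/(9−5) = 1/2.
At δ = 5/6: partial sum = 2.1065 ≥ 0.5000. Cooperation sustainable.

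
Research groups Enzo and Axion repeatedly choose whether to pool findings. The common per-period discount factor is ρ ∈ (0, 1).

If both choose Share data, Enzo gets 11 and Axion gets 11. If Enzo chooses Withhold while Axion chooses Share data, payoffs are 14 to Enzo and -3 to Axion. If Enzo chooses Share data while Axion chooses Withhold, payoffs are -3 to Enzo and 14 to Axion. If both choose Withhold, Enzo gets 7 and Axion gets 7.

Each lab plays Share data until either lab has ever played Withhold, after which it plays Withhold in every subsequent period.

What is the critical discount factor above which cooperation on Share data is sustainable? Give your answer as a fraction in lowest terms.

One-period gain from deviating is 14 − 11 = 3. The loss is 11 − 7 = 4 in every subsequent period, with present value 4·ρ/(1−ρ).
Deviation is unprofitable when 4·ρ/(1−ρ) ≥ 3, i.e. ρ/(1−ρ) ≥ 3/4.
Equivalently ρ ≥ 3/(3+4) = 3/7.

3/7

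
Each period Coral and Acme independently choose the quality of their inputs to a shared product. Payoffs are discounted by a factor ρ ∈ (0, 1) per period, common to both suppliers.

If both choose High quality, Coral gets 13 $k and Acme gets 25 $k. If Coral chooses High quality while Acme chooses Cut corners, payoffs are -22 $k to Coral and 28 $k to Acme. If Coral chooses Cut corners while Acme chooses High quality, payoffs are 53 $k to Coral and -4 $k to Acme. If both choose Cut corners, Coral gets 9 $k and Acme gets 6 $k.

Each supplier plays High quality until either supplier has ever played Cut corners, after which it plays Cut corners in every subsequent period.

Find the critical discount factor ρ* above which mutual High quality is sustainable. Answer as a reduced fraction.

Coral: cooperation gives 13 each period; deviation gives 53 once then 9 forever.
  13/(1−ρ) ≥ 53 + 9ρ/(1−ρ) ⇒ ρ ≥ 40/44 = 10/11.
Acme: cooperation gives 25 each period; deviation gives 28 once then 6 forever.
  ρ ≥ 3/22.
Both must hold, so the binding constraint is Coral's: ρ ≥ 10/11.

10/11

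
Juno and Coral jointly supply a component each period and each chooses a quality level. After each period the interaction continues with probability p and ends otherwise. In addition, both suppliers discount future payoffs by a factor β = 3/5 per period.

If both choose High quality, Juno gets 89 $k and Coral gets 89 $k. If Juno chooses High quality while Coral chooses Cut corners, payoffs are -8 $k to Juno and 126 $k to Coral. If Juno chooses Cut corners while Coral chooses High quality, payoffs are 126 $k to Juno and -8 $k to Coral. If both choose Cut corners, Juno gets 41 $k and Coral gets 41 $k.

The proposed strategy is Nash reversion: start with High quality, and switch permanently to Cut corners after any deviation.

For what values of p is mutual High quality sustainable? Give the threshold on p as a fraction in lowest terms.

37/51

Expected continuation weight on next period's payoff is β·p = 3/5·p, which plays the role of the discount factor.
Cooperation requires 3/5·p ≥ (126−89)/(126−41) = 37/85, hence p ≥ 37/51.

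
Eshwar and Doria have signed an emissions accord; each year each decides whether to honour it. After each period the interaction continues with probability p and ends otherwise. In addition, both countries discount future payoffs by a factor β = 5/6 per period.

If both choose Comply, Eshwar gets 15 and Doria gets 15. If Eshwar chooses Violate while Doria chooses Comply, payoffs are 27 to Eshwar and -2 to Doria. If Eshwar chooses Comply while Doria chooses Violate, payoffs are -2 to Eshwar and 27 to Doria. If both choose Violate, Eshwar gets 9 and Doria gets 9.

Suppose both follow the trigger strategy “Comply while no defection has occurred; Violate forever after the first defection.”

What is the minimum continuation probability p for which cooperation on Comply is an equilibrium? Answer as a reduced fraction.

4/5

Expected continuation weight on next period's payoff is β·p = 5/6·p, which plays the role of the discount factor.
Cooperation requires 5/6·p ≥ (27−15)/(27−9) = 2/3, hence p ≥ 4/5.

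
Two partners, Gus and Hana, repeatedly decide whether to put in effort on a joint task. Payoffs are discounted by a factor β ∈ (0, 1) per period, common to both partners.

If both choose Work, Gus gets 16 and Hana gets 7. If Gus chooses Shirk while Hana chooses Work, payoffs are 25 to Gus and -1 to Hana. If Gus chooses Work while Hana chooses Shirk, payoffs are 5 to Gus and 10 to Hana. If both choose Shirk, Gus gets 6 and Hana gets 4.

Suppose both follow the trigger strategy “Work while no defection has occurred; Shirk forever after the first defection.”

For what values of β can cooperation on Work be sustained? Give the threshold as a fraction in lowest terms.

Gus's threshold: (25−16)/(25−6) = 9/19.
Hana's threshold: (10−7)/(10−4) = 1/2.
9/19 < 1/2, so Hana binds and β* = 1/2.

1/2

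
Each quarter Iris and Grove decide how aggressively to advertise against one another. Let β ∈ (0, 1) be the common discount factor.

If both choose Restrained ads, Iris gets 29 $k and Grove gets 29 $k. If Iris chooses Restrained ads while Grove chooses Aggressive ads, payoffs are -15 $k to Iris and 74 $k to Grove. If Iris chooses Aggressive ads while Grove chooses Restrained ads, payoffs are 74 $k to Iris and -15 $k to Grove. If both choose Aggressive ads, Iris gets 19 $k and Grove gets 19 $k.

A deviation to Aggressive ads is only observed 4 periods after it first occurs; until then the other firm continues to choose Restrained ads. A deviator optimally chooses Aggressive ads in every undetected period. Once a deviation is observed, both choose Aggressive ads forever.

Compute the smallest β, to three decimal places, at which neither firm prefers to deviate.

0.951

Deviating for the 4 undetected periods gains 74−29 = 45 per period over cooperation, then loses 29−19 = 10 per period forever once punishment starts.
Gain: 45(1 + β + … + β^3); loss: 10·β^4/(1−β).
No profitable deviation ⇔ 45(1−β^4) ≤ 10·β^4, i.e. β^4 ≥ 45/(45+10) = 9/11.
Hence β ≥ (9/11)^(1/4) ≈ 0.951.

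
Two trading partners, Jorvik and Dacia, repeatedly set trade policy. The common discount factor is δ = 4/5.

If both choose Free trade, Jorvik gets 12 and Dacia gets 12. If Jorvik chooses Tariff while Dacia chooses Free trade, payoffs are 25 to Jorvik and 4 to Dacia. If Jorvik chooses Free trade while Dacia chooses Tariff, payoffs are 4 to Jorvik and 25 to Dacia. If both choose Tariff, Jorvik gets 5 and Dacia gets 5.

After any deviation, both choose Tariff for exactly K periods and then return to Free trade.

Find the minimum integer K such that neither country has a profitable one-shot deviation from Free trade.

3

Need Σ_{k=1}^{K} δ^k ≥ (25−12)/(12−5) = 1.8571 at δ = 4/5.
At K = 2 the sum is 1.4400 < 1.8571; at K = 3 it is 1.9520 ≥ 1.8571.
So the minimum punishment length is K = 3.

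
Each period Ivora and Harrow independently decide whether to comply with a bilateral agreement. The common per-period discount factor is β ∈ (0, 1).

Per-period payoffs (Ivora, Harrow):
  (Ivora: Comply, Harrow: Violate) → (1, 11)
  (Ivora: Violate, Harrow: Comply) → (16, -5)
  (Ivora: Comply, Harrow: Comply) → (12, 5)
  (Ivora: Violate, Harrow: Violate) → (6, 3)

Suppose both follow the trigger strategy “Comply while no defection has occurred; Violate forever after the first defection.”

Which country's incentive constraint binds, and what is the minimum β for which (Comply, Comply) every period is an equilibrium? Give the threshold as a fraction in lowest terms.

Ivora's threshold: (16−12)/(16−6) = 2/5.
Harrow's threshold: (11−5)/(11−3) = 3/4.
2/5 < 3/4, so Harrow binds and β* = 3/4.

Harrow; β ≥ 3/4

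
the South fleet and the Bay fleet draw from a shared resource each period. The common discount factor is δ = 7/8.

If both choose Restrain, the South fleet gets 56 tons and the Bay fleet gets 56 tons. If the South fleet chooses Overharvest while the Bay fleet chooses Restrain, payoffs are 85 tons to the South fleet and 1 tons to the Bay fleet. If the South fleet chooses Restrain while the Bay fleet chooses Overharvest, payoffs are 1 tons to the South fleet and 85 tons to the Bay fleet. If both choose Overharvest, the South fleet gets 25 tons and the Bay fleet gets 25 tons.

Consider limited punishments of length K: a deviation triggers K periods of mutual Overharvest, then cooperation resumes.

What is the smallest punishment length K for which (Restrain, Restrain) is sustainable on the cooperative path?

2

Need Σ_{k=1}^{K} δ^k ≥ (85−56)/(56−25) = 0.9355 at δ = 7/8.
At K = 1 the sum is 0.8750 < 0.9355; at K = 2 it is 1.6406 ≥ 0.9355.
So the minimum punishment length is K = 2.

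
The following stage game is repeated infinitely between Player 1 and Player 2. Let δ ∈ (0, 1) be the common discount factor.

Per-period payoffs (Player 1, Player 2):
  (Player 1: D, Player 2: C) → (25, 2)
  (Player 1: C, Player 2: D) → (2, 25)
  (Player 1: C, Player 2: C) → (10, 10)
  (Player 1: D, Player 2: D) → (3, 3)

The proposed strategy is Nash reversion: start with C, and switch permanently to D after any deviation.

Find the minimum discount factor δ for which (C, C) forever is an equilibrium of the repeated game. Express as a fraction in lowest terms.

15/22

10/(1−δ) ≥ 25 + 3δ/(1−δ)
10 ≥ 25 − 22δ
δ ≥ 15/22.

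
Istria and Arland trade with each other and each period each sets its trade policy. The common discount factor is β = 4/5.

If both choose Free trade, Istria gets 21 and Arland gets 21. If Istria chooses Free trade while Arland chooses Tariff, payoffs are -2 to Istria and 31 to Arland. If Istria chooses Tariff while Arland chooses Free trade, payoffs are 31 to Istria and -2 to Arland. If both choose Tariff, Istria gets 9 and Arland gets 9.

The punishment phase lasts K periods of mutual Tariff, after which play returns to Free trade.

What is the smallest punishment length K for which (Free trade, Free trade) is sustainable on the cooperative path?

2

Need Σ_{k=1}^{K} β^k ≥ (31−21)/(21−9) = 0.8333 at β = 4/5.
At K = 1 the sum is 0.8000 < 0.8333; at K = 2 it is 1.4400 ≥ 0.8333.
So the minimum punishment length is K = 2.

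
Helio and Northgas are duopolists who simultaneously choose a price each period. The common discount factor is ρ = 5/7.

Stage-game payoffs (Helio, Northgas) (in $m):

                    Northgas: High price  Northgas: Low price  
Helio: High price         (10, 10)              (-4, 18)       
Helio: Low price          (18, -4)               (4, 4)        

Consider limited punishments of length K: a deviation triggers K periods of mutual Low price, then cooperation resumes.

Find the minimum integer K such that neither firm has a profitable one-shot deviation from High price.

3

Need Σ_{k=1}^{K} ρ^k ≥ (18−10)/(10−4) = 1.3333 at ρ = 5/7.
At K = 2 the sum is 1.2245 < 1.3333; at K = 3 it is 1.5889 ≥ 1.3333.
So the minimum punishment length is K = 3.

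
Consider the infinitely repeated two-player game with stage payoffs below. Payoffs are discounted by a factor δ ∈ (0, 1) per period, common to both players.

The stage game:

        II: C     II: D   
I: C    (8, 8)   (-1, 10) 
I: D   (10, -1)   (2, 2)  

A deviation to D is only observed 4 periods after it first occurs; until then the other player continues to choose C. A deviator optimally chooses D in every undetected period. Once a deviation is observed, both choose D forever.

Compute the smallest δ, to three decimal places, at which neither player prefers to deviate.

0.707

A deviator earns 10 for 4 periods, then 2 forever; cooperating earns 8 forever. Multiplying the IC by (1−δ):
8 ≥ 10(1−δ^4) + 2δ^4, so 8·δ^4 ≥ 2 and δ^4 ≥ 1/4.
δ ≥ (1/4)^(1/4) ≈ 0.707.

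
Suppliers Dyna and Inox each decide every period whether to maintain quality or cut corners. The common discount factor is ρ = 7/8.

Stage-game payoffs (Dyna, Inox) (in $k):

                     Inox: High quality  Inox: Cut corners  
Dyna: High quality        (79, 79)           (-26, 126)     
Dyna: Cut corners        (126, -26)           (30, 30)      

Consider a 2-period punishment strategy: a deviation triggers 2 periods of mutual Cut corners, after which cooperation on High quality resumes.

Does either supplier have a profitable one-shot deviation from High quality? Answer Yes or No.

No

A one-shot deviation gives 126 now, then 30 for 2 periods, then back to 79.
Gain from deviating: (126−79) today; loss: (79−30) in each of the next 2 periods.
No-deviation condition: (79−30)(ρ+…+ρ^2) ≥ 126−79, i.e. ρ+…+ρ^2 ≥ 47/49.
At ρ = 7/8: ρ+…+ρ^2 = 1.6406 ≥ 0.9592.
So cooperation is sustainable.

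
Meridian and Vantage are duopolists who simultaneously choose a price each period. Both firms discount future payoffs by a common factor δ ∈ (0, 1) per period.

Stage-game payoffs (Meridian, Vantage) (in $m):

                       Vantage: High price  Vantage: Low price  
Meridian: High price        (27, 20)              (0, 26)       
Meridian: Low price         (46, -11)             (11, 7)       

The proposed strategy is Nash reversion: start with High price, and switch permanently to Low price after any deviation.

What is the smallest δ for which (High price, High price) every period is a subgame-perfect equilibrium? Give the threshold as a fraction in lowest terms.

Meridian's threshold: (46−27)/(46−11) = 19/35.
Vantage's threshold: (26−20)/(26−7) = 6/19.
19/35 > 6/19, so Meridian binds and δ* = 19/35.

19/35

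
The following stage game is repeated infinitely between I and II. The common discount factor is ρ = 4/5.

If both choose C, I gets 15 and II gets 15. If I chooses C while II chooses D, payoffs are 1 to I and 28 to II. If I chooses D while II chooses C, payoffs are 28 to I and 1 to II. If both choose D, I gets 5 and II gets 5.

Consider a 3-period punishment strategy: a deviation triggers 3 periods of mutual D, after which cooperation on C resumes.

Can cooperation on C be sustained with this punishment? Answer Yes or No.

Yes

Comparing payoff streams over the 4 periods until play realigns: cooperate → 15(1+ρ+…+ρ^3); deviate → 28 + 5(ρ+…+ρ^3).
Cooperation is sustained iff (15−5)(ρ+…+ρ^3) ≥ 28−15.
ρ+…+ρ^3 = 4/5·(1−(4/5)^3)/(1−4/5) = 1.9520, and (28−15)/(15−5) = 1.3000.
1.9520 ≥ 1.3000, so cooperation is sustainable.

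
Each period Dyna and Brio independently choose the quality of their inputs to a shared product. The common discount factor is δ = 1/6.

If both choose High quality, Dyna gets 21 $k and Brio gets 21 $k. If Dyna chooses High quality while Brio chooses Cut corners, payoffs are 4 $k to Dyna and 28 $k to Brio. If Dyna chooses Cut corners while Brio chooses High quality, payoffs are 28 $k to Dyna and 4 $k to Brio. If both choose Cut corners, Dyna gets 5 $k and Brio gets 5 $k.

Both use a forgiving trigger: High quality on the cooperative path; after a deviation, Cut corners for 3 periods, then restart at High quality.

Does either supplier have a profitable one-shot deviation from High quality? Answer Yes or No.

A one-shot deviation gives 28 now, then 5 for 3 periods, then back to 21.
Gain from deviating: (28−21) today; loss: (21−5) in each of the next 3 periods.
No-deviation condition: (21−5)(δ+…+δ^3) ≥ 28−21, i.e. δ+…+δ^3 ≥ 7/16.
At δ = 1/6: δ+…+δ^3 = 0.1991 < 0.4375.
So cooperation is not sustainable.

Yes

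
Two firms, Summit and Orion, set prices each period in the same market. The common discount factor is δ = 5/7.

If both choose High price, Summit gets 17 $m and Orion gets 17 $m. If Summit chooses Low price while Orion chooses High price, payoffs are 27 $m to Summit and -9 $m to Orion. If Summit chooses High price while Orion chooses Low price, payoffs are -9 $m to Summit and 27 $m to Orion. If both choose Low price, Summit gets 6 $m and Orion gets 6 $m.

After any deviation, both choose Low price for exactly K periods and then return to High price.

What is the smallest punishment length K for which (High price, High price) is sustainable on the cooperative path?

2

Need Σ_{k=1}^{K} δ^k ≥ (27−17)/(17−6) = 0.9091 at δ = 5/7.
At K = 1 the sum is 0.7143 < 0.9091; at K = 2 it is 1.2245 ≥ 0.9091.
So the minimum punishment length is K = 2.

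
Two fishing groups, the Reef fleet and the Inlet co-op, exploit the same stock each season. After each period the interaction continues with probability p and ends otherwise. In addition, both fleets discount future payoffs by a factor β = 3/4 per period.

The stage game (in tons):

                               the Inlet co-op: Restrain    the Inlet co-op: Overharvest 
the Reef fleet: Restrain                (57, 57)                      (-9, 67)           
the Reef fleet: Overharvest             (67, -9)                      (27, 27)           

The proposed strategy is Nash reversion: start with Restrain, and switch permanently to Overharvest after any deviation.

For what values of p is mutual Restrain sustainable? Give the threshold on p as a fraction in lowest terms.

1/3

With continuation probability p and discount β, the effective per-period discount factor is βp.
Grim-trigger IC: βp ≥ (67−57)/(67−27) = 1/4.
So p ≥ (1/4)/(3/4) = 1/3.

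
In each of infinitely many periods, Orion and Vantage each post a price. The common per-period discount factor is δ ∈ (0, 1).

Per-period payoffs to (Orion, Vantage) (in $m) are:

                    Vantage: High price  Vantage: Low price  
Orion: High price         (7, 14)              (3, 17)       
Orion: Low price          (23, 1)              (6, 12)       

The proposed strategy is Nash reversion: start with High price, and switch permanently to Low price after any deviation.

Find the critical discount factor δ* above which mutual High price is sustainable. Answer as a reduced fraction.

16/17

For Orion: deviation gain 23−7 = 16, per-period punishment loss 7−6 = 1. IC gives δ ≥ 16/17.
For Vantage: gain 3, loss 2 per period, so δ ≥ 3/5.
The tighter constraint is Orion's, so cooperation needs δ ≥ 16/17.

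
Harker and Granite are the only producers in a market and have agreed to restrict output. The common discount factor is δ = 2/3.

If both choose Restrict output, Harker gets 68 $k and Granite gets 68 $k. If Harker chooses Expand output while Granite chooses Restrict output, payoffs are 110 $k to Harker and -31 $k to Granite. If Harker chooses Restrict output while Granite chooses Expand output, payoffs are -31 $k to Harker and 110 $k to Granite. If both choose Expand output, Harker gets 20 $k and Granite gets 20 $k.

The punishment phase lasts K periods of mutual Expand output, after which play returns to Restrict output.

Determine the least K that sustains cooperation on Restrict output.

Need Σ_{k=1}^{K} δ^k ≥ (110−68)/(68−20) = 0.8750 at δ = 2/3.
At K = 1 the sum is 0.6667 < 0.8750; at K = 2 it is 1.1111 ≥ 0.8750.
So the minimum punishment length is K = 2.

2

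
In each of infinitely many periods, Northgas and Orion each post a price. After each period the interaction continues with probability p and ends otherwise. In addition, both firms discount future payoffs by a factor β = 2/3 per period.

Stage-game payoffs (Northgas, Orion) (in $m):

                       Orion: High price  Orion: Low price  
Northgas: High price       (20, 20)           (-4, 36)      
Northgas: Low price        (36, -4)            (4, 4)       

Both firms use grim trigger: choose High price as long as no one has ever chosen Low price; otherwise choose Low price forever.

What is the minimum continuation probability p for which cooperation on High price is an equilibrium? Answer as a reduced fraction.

3/4

Expected continuation weight on next period's payoff is β·p = 2/3·p, which plays the role of the discount factor.
Cooperation requires 2/3·p ≥ (36−20)/(36−4) = 1/2, hence p ≥ 3/4.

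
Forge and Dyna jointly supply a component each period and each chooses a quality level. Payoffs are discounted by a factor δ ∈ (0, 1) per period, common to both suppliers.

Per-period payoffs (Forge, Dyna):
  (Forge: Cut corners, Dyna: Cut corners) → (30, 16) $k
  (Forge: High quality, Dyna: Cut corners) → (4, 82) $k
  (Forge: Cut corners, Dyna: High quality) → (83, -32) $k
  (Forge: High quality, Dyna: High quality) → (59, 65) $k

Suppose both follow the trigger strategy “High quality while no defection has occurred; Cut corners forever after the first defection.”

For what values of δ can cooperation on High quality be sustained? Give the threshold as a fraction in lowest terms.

Forge: cooperation gives 59 each period; deviation gives 83 once then 30 forever.
  59/(1−δ) ≥ 83 + 30δ/(1−δ) ⇒ δ ≥ 24/53.
Dyna: cooperation gives 65 each period; deviation gives 82 once then 16 forever.
  δ ≥ 17/66.
Both must hold, so the binding constraint is Forge's: δ ≥ 24/53.

24/53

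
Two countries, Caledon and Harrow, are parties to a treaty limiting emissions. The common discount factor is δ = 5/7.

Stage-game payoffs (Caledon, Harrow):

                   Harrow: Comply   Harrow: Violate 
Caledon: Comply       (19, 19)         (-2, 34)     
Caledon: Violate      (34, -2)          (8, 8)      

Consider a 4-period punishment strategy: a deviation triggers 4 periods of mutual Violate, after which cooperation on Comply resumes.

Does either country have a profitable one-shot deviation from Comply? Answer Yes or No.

No

IC: δ+…+δ^4 ≥ (34−19)/(19−8) = 15/11.
At δ = 5/7: partial sum = 1.8492 ≥ 1.3636. Cooperation sustainable.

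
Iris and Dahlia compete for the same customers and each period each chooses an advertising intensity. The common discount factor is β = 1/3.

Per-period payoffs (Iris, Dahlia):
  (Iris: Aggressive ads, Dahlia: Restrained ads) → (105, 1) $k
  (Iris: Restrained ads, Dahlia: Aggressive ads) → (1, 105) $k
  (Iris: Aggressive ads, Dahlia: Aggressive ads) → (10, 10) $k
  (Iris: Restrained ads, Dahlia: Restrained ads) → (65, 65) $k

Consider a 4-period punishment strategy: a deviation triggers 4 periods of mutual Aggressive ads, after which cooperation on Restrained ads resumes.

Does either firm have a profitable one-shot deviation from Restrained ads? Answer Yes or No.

Comparing payoff streams over the 5 periods until play realigns: cooperate → 65(1+β+…+β^4); deviate → 105 + 10(β+…+β^4).
Cooperation is sustained iff (65−10)(β+…+β^4) ≥ 105−65.
β+…+β^4 = 1/3·(1−(1/3)^4)/(1−1/3) = 0.4938, and (105−65)/(65−10) = 0.7273.
0.4938 < 0.7273, so cooperation is not sustainable.

Yes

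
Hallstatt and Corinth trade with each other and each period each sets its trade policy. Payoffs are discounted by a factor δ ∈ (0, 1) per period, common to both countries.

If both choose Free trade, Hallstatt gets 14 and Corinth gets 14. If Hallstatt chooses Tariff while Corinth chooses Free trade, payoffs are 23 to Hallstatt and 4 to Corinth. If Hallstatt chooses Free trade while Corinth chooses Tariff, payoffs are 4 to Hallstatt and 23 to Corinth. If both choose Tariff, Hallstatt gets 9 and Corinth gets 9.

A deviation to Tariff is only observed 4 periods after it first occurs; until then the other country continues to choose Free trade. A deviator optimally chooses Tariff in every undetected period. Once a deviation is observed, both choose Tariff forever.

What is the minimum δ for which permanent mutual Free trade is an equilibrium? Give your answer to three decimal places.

0.895

The best deviation is to choose Tariff for all 4 undetected periods, earning 23 each, then 9 forever once detected.
Deviation value: 23(1−δ^4)/(1−δ) + 9δ^4/(1−δ); cooperation value: 14/(1−δ).
IC: 14 ≥ 23(1−δ^4) + 9δ^4 = 23 − 14δ^4.
So δ^4 ≥ 9/14, giving δ ≥ (9/14)^(1/4) ≈ 0.895.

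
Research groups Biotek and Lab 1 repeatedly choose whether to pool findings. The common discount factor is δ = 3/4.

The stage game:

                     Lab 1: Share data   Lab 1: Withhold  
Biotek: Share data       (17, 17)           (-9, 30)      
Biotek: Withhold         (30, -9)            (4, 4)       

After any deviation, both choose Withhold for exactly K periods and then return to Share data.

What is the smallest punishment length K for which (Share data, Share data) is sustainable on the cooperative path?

Need Σ_{k=1}^{K} δ^k ≥ (30−17)/(17−4) = 1.0000 at δ = 3/4.
At K = 1 the sum is 0.7500 < 1.0000; at K = 2 it is 1.3125 ≥ 1.0000.
So the minimum punishment length is K = 2.

2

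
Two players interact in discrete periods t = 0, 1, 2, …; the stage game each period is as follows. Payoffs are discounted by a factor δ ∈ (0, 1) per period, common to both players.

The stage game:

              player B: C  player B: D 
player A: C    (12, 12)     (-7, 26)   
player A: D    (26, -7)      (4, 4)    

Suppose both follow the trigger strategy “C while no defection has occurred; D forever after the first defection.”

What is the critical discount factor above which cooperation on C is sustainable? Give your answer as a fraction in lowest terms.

One-period gain from deviating is 26 − 12 = 14. The loss is 12 − 4 = 8 in every subsequent period, with present value 8·δ/(1−δ).
Deviation is unprofitable when 8·δ/(1−δ) ≥ 14, i.e. δ/(1−δ) ≥ 7/4.
Equivalently δ ≥ 14/(14+8) = 7/11.

7/11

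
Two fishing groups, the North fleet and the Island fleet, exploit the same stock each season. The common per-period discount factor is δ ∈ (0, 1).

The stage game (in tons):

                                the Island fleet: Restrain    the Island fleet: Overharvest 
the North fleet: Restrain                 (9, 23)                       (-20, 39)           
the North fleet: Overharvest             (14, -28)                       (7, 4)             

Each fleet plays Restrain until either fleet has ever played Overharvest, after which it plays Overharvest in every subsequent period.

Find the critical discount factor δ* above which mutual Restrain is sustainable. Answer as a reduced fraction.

the North fleet: cooperation gives 9 each period; deviation gives 14 once then 7 forever.
  9/(1−δ) ≥ 14 + 7δ/(1−δ) ⇒ δ ≥ 5/7.
the Island fleet: cooperation gives 23 each period; deviation gives 39 once then 4 forever.
  δ ≥ 16/35.
Both must hold, so the binding constraint is the North fleet's: δ ≥ 5/7.

5/7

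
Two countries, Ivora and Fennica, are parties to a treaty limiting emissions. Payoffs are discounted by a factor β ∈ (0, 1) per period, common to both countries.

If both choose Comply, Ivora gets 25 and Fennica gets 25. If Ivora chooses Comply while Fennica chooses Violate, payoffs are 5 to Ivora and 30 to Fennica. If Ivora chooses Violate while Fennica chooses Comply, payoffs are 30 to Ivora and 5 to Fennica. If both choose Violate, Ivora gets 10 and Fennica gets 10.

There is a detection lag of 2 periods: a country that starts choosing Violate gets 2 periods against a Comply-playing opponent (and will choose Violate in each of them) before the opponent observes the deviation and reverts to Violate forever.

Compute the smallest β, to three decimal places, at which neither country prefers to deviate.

0.500

Deviating for the 2 undetected periods gains 30−25 = 5 per period over cooperation, then loses 25−10 = 15 per period forever once punishment starts.
Gain: 5(1 + β + … + β^1); loss: 15·β^2/(1−β).
No profitable deviation ⇔ 5(1−β^2) ≤ 15·β^2, i.e. β^2 ≥ 5/(5+15) = 1/4.
Hence β ≥ (1/4)^(1/2) ≈ 0.500.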